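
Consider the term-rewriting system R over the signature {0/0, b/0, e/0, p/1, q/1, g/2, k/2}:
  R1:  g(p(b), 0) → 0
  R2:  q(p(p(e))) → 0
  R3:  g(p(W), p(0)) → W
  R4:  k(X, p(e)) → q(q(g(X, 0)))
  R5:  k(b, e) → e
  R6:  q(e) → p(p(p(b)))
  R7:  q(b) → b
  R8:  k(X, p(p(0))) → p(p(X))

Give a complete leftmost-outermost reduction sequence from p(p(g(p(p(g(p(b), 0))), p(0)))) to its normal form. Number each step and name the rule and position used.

p(p(p(0)))

1. p(p(g(p(p(g(p(b), 0))), p(0))))  →  p(p(p(g(p(b), 0))))   [R3 at 1.1]
2. p(p(p(g(p(b), 0))))  →  p(p(p(0)))   [R1 at 1.1.1]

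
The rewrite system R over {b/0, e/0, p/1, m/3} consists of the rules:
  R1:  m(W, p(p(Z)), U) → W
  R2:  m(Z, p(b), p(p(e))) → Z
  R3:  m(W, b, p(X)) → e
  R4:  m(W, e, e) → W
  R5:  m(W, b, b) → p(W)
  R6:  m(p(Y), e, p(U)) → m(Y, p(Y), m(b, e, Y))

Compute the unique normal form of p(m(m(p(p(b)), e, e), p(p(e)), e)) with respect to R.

p(p(p(b)))

1. p(m(m(p(p(b)), e, e), p(p(e)), e))  →  p(m(p(p(b)), e, e))   [R1 at 1]
2. p(m(p(p(b)), e, e))  →  p(p(p(b)))   [R4 at 1]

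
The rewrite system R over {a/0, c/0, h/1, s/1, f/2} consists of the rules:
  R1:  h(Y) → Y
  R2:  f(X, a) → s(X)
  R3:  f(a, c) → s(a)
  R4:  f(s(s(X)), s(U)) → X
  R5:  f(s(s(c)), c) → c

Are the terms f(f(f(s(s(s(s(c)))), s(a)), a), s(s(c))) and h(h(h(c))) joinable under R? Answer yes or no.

no — NF(t₁) = s(c), NF(t₂) = c

Reduce t₁ = f(f(f(s(s(s(s(c)))), s(a)), a), s(s(c))):
1. f(f(f(s(s(s(s(c)))), s(a)), a), s(s(c)))  →  f(s(f(s(s(s(s(c)))), s(a))), s(s(c)))   [R2 at 1]
2. f(s(f(s(s(s(s(c)))), s(a))), s(s(c)))  →  f(s(s(s(c))), s(s(c)))   [R4 at 1.1]
3. f(s(s(s(c))), s(s(c)))  →  s(c)   [R4 at ε]

Reduce t₂ = h(h(h(c))):
1. h(h(h(c)))  →  h(h(c))   [R1 at ε]
2. h(h(c))  →  h(c)   [R1 at ε]
3. h(c)  →  c   [R1 at ε]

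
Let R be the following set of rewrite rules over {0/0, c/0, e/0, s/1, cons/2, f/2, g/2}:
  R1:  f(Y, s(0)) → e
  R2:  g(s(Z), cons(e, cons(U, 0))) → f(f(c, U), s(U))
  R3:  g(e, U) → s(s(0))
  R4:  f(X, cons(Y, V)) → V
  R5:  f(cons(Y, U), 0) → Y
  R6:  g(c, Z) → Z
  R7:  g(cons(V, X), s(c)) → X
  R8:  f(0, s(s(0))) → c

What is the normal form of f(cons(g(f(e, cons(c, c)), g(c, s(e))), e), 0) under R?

1. f(cons(g(f(e, cons(c, c)), g(c, s(e))), e), 0)  →  g(f(e, cons(c, c)), g(c, s(e)))   [R5 at ε]
2. g(f(e, cons(c, c)), g(c, s(e)))  →  g(c, g(c, s(e)))   [R4 at 1]
3. g(c, g(c, s(e)))  →  g(c, s(e))   [R6 at ε]
4. g(c, s(e))  →  s(e)   [R6 at ε]

s(e)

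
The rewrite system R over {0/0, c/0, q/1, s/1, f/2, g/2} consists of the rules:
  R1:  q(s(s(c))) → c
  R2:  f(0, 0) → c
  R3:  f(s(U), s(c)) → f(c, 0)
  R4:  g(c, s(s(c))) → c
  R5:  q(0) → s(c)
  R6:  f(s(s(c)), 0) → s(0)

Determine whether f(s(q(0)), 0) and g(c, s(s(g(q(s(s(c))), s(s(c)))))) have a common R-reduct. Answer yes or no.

Reduce t₁ = f(s(q(0)), 0):
1. f(s(q(0)), 0)  →  f(s(s(c)), 0)   [R5 at 1.1]
2. f(s(s(c)), 0)  →  s(0)   [R6 at ε]

Reduce t₂ = g(c, s(s(g(q(s(s(c))), s(s(c)))))):
1. g(c, s(s(g(q(s(s(c))), s(s(c))))))  →  g(c, s(s(g(c, s(s(c))))))   [R1 at 2.1.1.1]
2. g(c, s(s(g(c, s(s(c))))))  →  g(c, s(s(c)))   [R4 at 2.1.1]
3. g(c, s(s(c)))  →  c   [R4 at ε]

no — NF(t₁) = s(0), NF(t₂) = c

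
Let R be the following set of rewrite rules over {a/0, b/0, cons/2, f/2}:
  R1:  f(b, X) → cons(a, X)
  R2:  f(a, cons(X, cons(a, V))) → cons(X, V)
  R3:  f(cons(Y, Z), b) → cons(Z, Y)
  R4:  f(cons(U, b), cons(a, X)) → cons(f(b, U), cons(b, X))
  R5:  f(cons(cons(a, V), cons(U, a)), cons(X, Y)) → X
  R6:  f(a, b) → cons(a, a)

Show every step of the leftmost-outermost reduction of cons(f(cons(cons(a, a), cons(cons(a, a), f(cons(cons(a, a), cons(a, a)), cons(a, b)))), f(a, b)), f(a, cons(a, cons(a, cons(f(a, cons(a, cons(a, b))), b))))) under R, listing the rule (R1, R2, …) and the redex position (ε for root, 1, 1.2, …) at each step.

1. cons(f(cons(cons(a, a), cons(cons(a, a), f(cons(cons(a, a), cons(a, a)), cons(a, b)))), f(a, b)), f(a, cons(a, cons(a, cons(f(a, cons(a, cons(a, b))), b)))))  →  cons(f(cons(cons(a, a), cons(cons(a, a), a)), f(a, b)), f(a, cons(a, cons(a, cons(f(a, cons(a, cons(a, b))), b)))))   [R5 at 1.1.2.2]
2. cons(f(cons(cons(a, a), cons(cons(a, a), a)), f(a, b)), f(a, cons(a, cons(a, cons(f(a, cons(a, cons(a, b))), b)))))  →  cons(f(cons(cons(a, a), cons(cons(a, a), a)), cons(a, a)), f(a, cons(a, cons(a, cons(f(a, cons(a, cons(a, b))), b)))))   [R6 at 1.2]
3. cons(f(cons(cons(a, a), cons(cons(a, a), a)), cons(a, a)), f(a, cons(a, cons(a, cons(f(a, cons(a, cons(a, b))), b)))))  →  cons(a, f(a, cons(a, cons(a, cons(f(a, cons(a, cons(a, b))), b)))))   [R5 at 1]
4. cons(a, f(a, cons(a, cons(a, cons(f(a, cons(a, cons(a, b))), b)))))  →  cons(a, cons(a, cons(f(a, cons(a, cons(a, b))), b)))   [R2 at 2]
5. cons(a, cons(a, cons(f(a, cons(a, cons(a, b))), b)))  →  cons(a, cons(a, cons(cons(a, b), b)))   [R2 at 2.2.1]

cons(a, cons(a, cons(cons(a, b), b)))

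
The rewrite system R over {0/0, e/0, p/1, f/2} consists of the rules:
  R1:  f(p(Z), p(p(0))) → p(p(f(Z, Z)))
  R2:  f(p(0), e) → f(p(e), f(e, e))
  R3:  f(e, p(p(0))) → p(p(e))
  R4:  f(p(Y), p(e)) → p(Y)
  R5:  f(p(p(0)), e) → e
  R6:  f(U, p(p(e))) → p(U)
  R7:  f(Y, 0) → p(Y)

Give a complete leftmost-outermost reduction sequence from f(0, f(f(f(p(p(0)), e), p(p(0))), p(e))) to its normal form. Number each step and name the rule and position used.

1. f(0, f(f(f(p(p(0)), e), p(p(0))), p(e)))  →  f(0, f(f(e, p(p(0))), p(e)))   [R5 at 2.1.1]
2. f(0, f(f(e, p(p(0))), p(e)))  →  f(0, f(p(p(e)), p(e)))   [R3 at 2.1]
3. f(0, f(p(p(e)), p(e)))  →  f(0, p(p(e)))   [R4 at 2]
4. f(0, p(p(e)))  →  p(0)   [R6 at ε]

p(0)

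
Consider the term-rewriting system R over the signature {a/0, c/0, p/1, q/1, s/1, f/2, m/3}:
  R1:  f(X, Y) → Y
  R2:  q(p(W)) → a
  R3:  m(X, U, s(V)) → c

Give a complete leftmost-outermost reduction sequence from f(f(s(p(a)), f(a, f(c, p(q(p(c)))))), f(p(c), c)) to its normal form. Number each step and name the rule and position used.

c

1. f(f(s(p(a)), f(a, f(c, p(q(p(c)))))), f(p(c), c))  →  f(p(c), c)   [R1 at ε]
2. f(p(c), c)  →  c   [R1 at ε]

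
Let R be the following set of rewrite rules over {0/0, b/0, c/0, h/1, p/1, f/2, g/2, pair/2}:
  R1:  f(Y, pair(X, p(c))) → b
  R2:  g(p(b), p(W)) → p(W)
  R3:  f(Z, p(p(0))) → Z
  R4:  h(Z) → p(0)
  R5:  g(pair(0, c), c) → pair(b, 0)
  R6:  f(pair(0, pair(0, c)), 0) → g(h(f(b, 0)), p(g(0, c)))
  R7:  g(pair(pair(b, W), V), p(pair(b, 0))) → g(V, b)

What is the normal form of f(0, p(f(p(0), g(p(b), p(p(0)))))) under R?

0

1. f(0, p(f(p(0), g(p(b), p(p(0))))))  →  f(0, p(f(p(0), p(p(0)))))   [R2 at 2.1.2]
2. f(0, p(f(p(0), p(p(0)))))  →  f(0, p(p(0)))   [R3 at 2.1]
3. f(0, p(p(0)))  →  0   [R3 at ε]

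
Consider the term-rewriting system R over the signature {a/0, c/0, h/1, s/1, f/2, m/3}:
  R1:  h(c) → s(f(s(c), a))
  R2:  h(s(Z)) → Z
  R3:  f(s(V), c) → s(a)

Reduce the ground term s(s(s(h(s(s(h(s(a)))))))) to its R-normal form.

1. s(s(s(h(s(s(h(s(a))))))))  →  s(s(s(s(h(s(a))))))   [R2 at 1.1.1]
2. s(s(s(s(h(s(a))))))  →  s(s(s(s(a))))   [R2 at 1.1.1.1]

s(s(s(s(a))))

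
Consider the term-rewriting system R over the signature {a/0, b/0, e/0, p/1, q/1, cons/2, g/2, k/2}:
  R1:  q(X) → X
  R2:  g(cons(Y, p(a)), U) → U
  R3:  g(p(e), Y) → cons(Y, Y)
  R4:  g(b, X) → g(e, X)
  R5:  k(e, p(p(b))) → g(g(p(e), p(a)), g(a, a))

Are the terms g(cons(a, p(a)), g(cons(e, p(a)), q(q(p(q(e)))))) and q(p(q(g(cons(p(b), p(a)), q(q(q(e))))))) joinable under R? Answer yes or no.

Reduce t₁ = g(cons(a, p(a)), g(cons(e, p(a)), q(q(p(q(e)))))):
1. g(cons(a, p(a)), g(cons(e, p(a)), q(q(p(q(e))))))  →  g(cons(e, p(a)), q(q(p(q(e)))))   [R2 at ε]
2. g(cons(e, p(a)), q(q(p(q(e)))))  →  q(q(p(q(e))))   [R2 at ε]
3. q(q(p(q(e))))  →  q(p(q(e)))   [R1 at ε]
4. q(p(q(e)))  →  p(q(e))   [R1 at ε]
5. p(q(e))  →  p(e)   [R1 at 1]

Reduce t₂ = q(p(q(g(cons(p(b), p(a)), q(q(q(e))))))):
1. q(p(q(g(cons(p(b), p(a)), q(q(q(e)))))))  →  p(q(g(cons(p(b), p(a)), q(q(q(e))))))   [R1 at ε]
2. p(q(g(cons(p(b), p(a)), q(q(q(e))))))  →  p(g(cons(p(b), p(a)), q(q(q(e)))))   [R1 at 1]
3. p(g(cons(p(b), p(a)), q(q(q(e)))))  →  p(q(q(q(e))))   [R2 at 1]
4. p(q(q(q(e))))  →  p(q(q(e)))   [R1 at 1]
5. p(q(q(e)))  →  p(q(e))   [R1 at 1]
6. p(q(e))  →  p(e)   [R1 at 1]

yes — NF(t₁) = p(e), NF(t₂) = p(e)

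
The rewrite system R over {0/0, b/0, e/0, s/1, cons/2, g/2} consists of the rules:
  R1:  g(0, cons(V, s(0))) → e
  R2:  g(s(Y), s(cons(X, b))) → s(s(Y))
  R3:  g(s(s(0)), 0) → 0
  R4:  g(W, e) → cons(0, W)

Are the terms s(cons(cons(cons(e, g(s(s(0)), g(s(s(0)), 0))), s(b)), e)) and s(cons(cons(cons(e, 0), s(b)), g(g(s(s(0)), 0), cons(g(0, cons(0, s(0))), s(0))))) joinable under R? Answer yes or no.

yes — NF(t₁) = s(cons(cons(cons(e, 0), s(b)), e)), NF(t₂) = s(cons(cons(cons(e, 0), s(b)), e))

Reduce t₁ = s(cons(cons(cons(e, g(s(s(0)), g(s(s(0)), 0))), s(b)), e)):
1. s(cons(cons(cons(e, g(s(s(0)), g(s(s(0)), 0))), s(b)), e))  →  s(cons(cons(cons(e, g(s(s(0)), 0)), s(b)), e))   [R3 at 1.1.1.2.2]
2. s(cons(cons(cons(e, g(s(s(0)), 0)), s(b)), e))  →  s(cons(cons(cons(e, 0), s(b)), e))   [R3 at 1.1.1.2]

Reduce t₂ = s(cons(cons(cons(e, 0), s(b)), g(g(s(s(0)), 0), cons(g(0, cons(0, s(0))), s(0))))):
1. s(cons(cons(cons(e, 0), s(b)), g(g(s(s(0)), 0), cons(g(0, cons(0, s(0))), s(0)))))  →  s(cons(cons(cons(e, 0), s(b)), g(0, cons(g(0, cons(0, s(0))), s(0)))))   [R3 at 1.2.1]
2. s(cons(cons(cons(e, 0), s(b)), g(0, cons(g(0, cons(0, s(0))), s(0)))))  →  s(cons(cons(cons(e, 0), s(b)), e))   [R1 at 1.2]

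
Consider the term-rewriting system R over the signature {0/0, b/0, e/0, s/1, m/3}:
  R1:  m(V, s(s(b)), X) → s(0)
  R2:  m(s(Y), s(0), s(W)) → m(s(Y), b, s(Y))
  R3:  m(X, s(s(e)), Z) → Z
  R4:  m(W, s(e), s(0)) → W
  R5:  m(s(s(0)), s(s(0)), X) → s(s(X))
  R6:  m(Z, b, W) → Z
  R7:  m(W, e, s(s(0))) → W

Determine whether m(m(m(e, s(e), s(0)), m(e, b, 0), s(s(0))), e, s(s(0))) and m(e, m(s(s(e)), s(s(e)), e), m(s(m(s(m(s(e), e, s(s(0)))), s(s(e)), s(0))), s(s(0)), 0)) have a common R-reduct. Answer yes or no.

Reduce t₁ = m(m(m(e, s(e), s(0)), m(e, b, 0), s(s(0))), e, s(s(0))):
1. m(m(m(e, s(e), s(0)), m(e, b, 0), s(s(0))), e, s(s(0)))  →  m(m(e, s(e), s(0)), m(e, b, 0), s(s(0)))   [R7 at ε]
2. m(m(e, s(e), s(0)), m(e, b, 0), s(s(0)))  →  m(e, m(e, b, 0), s(s(0)))   [R4 at 1]
3. m(e, m(e, b, 0), s(s(0)))  →  m(e, e, s(s(0)))   [R6 at 2]
4. m(e, e, s(s(0)))  →  e   [R7 at ε]

Reduce t₂ = m(e, m(s(s(e)), s(s(e)), e), m(s(m(s(m(s(e), e, s(s(0)))), s(s(e)), s(0))), s(s(0)), 0)):
1. m(e, m(s(s(e)), s(s(e)), e), m(s(m(s(m(s(e), e, s(s(0)))), s(s(e)), s(0))), s(s(0)), 0))  →  m(e, e, m(s(m(s(m(s(e), e, s(s(0)))), s(s(e)), s(0))), s(s(0)), 0))   [R3 at 2]
2. m(e, e, m(s(m(s(m(s(e), e, s(s(0)))), s(s(e)), s(0))), s(s(0)), 0))  →  m(e, e, m(s(s(0)), s(s(0)), 0))   [R3 at 3.1.1]
3. m(e, e, m(s(s(0)), s(s(0)), 0))  →  m(e, e, s(s(0)))   [R5 at 3]
4. m(e, e, s(s(0)))  →  e   [R7 at ε]

yes — NF(t₁) = e, NF(t₂) = e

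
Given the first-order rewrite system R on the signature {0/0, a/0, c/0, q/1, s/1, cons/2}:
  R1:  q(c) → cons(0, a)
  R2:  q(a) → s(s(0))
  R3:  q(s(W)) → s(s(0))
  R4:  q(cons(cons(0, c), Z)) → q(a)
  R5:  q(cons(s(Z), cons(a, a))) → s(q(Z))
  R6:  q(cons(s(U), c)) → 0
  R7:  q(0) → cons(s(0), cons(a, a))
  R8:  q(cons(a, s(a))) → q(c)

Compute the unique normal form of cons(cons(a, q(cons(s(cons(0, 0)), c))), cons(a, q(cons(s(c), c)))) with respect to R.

1. cons(cons(a, q(cons(s(cons(0, 0)), c))), cons(a, q(cons(s(c), c))))  →  cons(cons(a, 0), cons(a, q(cons(s(c), c))))   [R6 at 1.2]
2. cons(cons(a, 0), cons(a, q(cons(s(c), c))))  →  cons(cons(a, 0), cons(a, 0))   [R6 at 2.2]

cons(cons(a, 0), cons(a, 0))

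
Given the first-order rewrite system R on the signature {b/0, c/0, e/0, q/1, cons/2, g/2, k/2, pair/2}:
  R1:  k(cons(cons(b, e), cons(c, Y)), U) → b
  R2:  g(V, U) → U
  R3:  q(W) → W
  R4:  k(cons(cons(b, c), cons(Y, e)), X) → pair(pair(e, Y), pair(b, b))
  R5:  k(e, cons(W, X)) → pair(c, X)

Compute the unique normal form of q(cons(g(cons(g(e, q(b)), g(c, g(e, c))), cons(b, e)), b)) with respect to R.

cons(cons(b, e), b)

1. q(cons(g(cons(g(e, q(b)), g(c, g(e, c))), cons(b, e)), b))  →  cons(g(cons(g(e, q(b)), g(c, g(e, c))), cons(b, e)), b)   [R3 at ε]
2. cons(g(cons(g(e, q(b)), g(c, g(e, c))), cons(b, e)), b)  →  cons(cons(b, e), b)   [R2 at 1]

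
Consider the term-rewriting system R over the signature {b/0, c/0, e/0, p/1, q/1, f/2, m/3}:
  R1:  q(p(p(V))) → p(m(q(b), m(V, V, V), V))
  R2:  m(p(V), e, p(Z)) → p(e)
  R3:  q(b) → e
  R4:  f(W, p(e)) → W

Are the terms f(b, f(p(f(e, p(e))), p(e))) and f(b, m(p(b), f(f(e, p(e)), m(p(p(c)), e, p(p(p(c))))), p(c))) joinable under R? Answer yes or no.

Reduce t₁ = f(b, f(p(f(e, p(e))), p(e))):
1. f(b, f(p(f(e, p(e))), p(e)))  →  f(b, p(f(e, p(e))))   [R4 at 2]
2. f(b, p(f(e, p(e))))  →  f(b, p(e))   [R4 at 2.1]
3. f(b, p(e))  →  b   [R4 at ε]

Reduce t₂ = f(b, m(p(b), f(f(e, p(e)), m(p(p(c)), e, p(p(p(c))))), p(c))):
1. f(b, m(p(b), f(f(e, p(e)), m(p(p(c)), e, p(p(p(c))))), p(c)))  →  f(b, m(p(b), f(e, m(p(p(c)), e, p(p(p(c))))), p(c)))   [R4 at 2.2.1]
2. f(b, m(p(b), f(e, m(p(p(c)), e, p(p(p(c))))), p(c)))  →  f(b, m(p(b), f(e, p(e)), p(c)))   [R2 at 2.2.2]
3. f(b, m(p(b), f(e, p(e)), p(c)))  →  f(b, m(p(b), e, p(c)))   [R4 at 2.2]
4. f(b, m(p(b), e, p(c)))  →  f(b, p(e))   [R2 at 2]
5. f(b, p(e))  →  b   [R4 at ε]

yes — NF(t₁) = b, NF(t₂) = b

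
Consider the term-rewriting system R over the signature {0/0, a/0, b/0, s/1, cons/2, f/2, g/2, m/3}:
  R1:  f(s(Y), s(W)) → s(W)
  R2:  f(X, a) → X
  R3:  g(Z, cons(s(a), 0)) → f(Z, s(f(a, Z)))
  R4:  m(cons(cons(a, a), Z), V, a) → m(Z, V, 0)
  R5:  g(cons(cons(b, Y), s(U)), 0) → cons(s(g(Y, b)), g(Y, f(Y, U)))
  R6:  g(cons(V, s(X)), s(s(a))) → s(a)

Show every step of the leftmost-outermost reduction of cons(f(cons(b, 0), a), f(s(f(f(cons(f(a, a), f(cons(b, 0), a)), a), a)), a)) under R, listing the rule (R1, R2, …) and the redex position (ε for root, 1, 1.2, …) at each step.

1. cons(f(cons(b, 0), a), f(s(f(f(cons(f(a, a), f(cons(b, 0), a)), a), a)), a))  →  cons(cons(b, 0), f(s(f(f(cons(f(a, a), f(cons(b, 0), a)), a), a)), a))   [R2 at 1]
2. cons(cons(b, 0), f(s(f(f(cons(f(a, a), f(cons(b, 0), a)), a), a)), a))  →  cons(cons(b, 0), s(f(f(cons(f(a, a), f(cons(b, 0), a)), a), a)))   [R2 at 2]
3. cons(cons(b, 0), s(f(f(cons(f(a, a), f(cons(b, 0), a)), a), a)))  →  cons(cons(b, 0), s(f(cons(f(a, a), f(cons(b, 0), a)), a)))   [R2 at 2.1]
4. cons(cons(b, 0), s(f(cons(f(a, a), f(cons(b, 0), a)), a)))  →  cons(cons(b, 0), s(cons(f(a, a), f(cons(b, 0), a))))   [R2 at 2.1]
5. cons(cons(b, 0), s(cons(f(a, a), f(cons(b, 0), a))))  →  cons(cons(b, 0), s(cons(a, f(cons(b, 0), a))))   [R2 at 2.1.1]
6. cons(cons(b, 0), s(cons(a, f(cons(b, 0), a))))  →  cons(cons(b, 0), s(cons(a, cons(b, 0))))   [R2 at 2.1.2]

cons(cons(b, 0), s(cons(a, cons(b, 0))))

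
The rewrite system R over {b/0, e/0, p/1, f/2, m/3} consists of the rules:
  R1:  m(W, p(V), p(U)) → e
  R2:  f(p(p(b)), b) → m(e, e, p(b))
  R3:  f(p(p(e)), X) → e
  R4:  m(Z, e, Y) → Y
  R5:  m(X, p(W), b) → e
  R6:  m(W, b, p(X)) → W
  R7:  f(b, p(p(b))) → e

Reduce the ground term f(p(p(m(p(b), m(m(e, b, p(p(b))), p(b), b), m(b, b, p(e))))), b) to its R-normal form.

p(b)

1. f(p(p(m(p(b), m(m(e, b, p(p(b))), p(b), b), m(b, b, p(e))))), b)  →  f(p(p(m(p(b), e, m(b, b, p(e))))), b)   [R5 at 1.1.1.2]
2. f(p(p(m(p(b), e, m(b, b, p(e))))), b)  →  f(p(p(m(b, b, p(e)))), b)   [R4 at 1.1.1]
3. f(p(p(m(b, b, p(e)))), b)  →  f(p(p(b)), b)   [R6 at 1.1.1]
4. f(p(p(b)), b)  →  m(e, e, p(b))   [R2 at ε]
5. m(e, e, p(b))  →  p(b)   [R4 at ε]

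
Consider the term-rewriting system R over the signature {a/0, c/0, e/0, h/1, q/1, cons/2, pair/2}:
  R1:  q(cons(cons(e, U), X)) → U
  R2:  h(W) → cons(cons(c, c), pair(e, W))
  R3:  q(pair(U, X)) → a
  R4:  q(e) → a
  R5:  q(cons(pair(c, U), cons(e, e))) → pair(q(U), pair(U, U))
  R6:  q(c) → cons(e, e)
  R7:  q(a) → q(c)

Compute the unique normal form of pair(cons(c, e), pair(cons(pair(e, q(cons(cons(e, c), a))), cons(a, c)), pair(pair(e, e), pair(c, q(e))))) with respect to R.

1. pair(cons(c, e), pair(cons(pair(e, q(cons(cons(e, c), a))), cons(a, c)), pair(pair(e, e), pair(c, q(e)))))  →  pair(cons(c, e), pair(cons(pair(e, c), cons(a, c)), pair(pair(e, e), pair(c, q(e)))))   [R1 at 2.1.1.2]
2. pair(cons(c, e), pair(cons(pair(e, c), cons(a, c)), pair(pair(e, e), pair(c, q(e)))))  →  pair(cons(c, e), pair(cons(pair(e, c), cons(a, c)), pair(pair(e, e), pair(c, a))))   [R4 at 2.2.2.2]

pair(cons(c, e), pair(cons(pair(e, c), cons(a, c)), pair(pair(e, e), pair(c, a))))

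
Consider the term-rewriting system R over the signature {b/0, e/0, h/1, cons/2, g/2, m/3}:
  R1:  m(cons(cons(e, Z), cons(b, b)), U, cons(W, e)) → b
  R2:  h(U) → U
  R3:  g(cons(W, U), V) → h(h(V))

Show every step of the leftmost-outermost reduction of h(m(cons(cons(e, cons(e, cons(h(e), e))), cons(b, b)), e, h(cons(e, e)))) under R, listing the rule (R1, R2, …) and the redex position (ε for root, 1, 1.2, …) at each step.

b

1. h(m(cons(cons(e, cons(e, cons(h(e), e))), cons(b, b)), e, h(cons(e, e))))  →  m(cons(cons(e, cons(e, cons(h(e), e))), cons(b, b)), e, h(cons(e, e)))   [R2 at ε]
2. m(cons(cons(e, cons(e, cons(h(e), e))), cons(b, b)), e, h(cons(e, e)))  →  m(cons(cons(e, cons(e, cons(e, e))), cons(b, b)), e, h(cons(e, e)))   [R2 at 1.1.2.2.1]
3. m(cons(cons(e, cons(e, cons(e, e))), cons(b, b)), e, h(cons(e, e)))  →  m(cons(cons(e, cons(e, cons(e, e))), cons(b, b)), e, cons(e, e))   [R2 at 3]
4. m(cons(cons(e, cons(e, cons(e, e))), cons(b, b)), e, cons(e, e))  →  b   [R1 at ε]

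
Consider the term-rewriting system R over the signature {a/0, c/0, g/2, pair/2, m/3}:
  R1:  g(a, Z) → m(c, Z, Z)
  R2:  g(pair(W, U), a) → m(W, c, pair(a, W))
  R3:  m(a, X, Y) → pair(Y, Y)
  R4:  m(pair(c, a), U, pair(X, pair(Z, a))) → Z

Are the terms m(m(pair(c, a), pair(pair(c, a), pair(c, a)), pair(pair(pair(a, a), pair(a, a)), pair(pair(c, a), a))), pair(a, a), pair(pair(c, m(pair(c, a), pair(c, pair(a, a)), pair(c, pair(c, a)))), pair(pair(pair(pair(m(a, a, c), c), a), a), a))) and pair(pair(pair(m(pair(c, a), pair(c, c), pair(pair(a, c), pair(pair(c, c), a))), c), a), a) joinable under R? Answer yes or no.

yes — NF(t₁) = pair(pair(pair(pair(c, c), c), a), a), NF(t₂) = pair(pair(pair(pair(c, c), c), a), a)

Reduce t₁ = m(m(pair(c, a), pair(pair(c, a), pair(c, a)), pair(pair(pair(a, a), pair(a, a)), pair(pair(c, a), a))), pair(a, a), pair(pair(c, m(pair(c, a), pair(c, pair(a, a)), pair(c, pair(c, a)))), pair(pair(pair(pair(m(a, a, c), c), a), a), a))):
1. m(m(pair(c, a), pair(pair(c, a), pair(c, a)), pair(pair(pair(a, a), pair(a, a)), pair(pair(c, a), a))), pair(a, a), pair(pair(c, m(pair(c, a), pair(c, pair(a, a)), pair(c, pair(c, a)))), pair(pair(pair(pair(m(a, a, c), c), a), a), a)))  →  m(pair(c, a), pair(a, a), pair(pair(c, m(pair(c, a), pair(c, pair(a, a)), pair(c, pair(c, a)))), pair(pair(pair(pair(m(a, a, c), c), a), a), a)))   [R4 at 1]
2. m(pair(c, a), pair(a, a), pair(pair(c, m(pair(c, a), pair(c, pair(a, a)), pair(c, pair(c, a)))), pair(pair(pair(pair(m(a, a, c), c), a), a), a)))  →  pair(pair(pair(m(a, a, c), c), a), a)   [R4 at ε]
3. pair(pair(pair(m(a, a, c), c), a), a)  →  pair(pair(pair(pair(c, c), c), a), a)   [R3 at 1.1.1]

Reduce t₂ = pair(pair(pair(m(pair(c, a), pair(c, c), pair(pair(a, c), pair(pair(c, c), a))), c), a), a):
1. pair(pair(pair(m(pair(c, a), pair(c, c), pair(pair(a, c), pair(pair(c, c), a))), c), a), a)  →  pair(pair(pair(pair(c, c), c), a), a)   [R4 at 1.1.1]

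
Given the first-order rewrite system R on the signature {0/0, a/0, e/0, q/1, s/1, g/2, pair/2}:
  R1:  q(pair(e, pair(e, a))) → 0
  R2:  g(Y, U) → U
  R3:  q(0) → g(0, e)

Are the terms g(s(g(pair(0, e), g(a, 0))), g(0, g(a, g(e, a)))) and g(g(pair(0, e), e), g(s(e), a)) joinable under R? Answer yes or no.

Reduce t₁ = g(s(g(pair(0, e), g(a, 0))), g(0, g(a, g(e, a)))):
1. g(s(g(pair(0, e), g(a, 0))), g(0, g(a, g(e, a))))  →  g(0, g(a, g(e, a)))   [R2 at ε]
2. g(0, g(a, g(e, a)))  →  g(a, g(e, a))   [R2 at ε]
3. g(a, g(e, a))  →  g(e, a)   [R2 at ε]
4. g(e, a)  →  a   [R2 at ε]

Reduce t₂ = g(g(pair(0, e), e), g(s(e), a)):
1. g(g(pair(0, e), e), g(s(e), a))  →  g(s(e), a)   [R2 at ε]
2. g(s(e), a)  →  a   [R2 at ε]

yes — NF(t₁) = a, NF(t₂) = a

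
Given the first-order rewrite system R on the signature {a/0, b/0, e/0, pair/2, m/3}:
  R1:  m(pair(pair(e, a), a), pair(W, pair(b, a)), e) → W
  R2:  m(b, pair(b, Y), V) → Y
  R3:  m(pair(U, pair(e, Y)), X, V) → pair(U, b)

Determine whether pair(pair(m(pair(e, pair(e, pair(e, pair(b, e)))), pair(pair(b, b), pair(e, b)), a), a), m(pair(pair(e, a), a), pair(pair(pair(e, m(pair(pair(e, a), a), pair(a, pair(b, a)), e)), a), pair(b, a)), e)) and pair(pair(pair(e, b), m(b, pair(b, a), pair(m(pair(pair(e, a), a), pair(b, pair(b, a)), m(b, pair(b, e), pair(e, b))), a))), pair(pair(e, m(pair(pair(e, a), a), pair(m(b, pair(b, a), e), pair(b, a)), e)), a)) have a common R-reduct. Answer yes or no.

yes — NF(t₁) = pair(pair(pair(e, b), a), pair(pair(e, a), a)), NF(t₂) = pair(pair(pair(e, b), a), pair(pair(e, a), a))

Reduce t₁ = pair(pair(m(pair(e, pair(e, pair(e, pair(b, e)))), pair(pair(b, b), pair(e, b)), a), a), m(pair(pair(e, a), a), pair(pair(pair(e, m(pair(pair(e, a), a), pair(a, pair(b, a)), e)), a), pair(b, a)), e)):
1. pair(pair(m(pair(e, pair(e, pair(e, pair(b, e)))), pair(pair(b, b), pair(e, b)), a), a), m(pair(pair(e, a), a), pair(pair(pair(e, m(pair(pair(e, a), a), pair(a, pair(b, a)), e)), a), pair(b, a)), e))  →  pair(pair(pair(e, b), a), m(pair(pair(e, a), a), pair(pair(pair(e, m(pair(pair(e, a), a), pair(a, pair(b, a)), e)), a), pair(b, a)), e))   [R3 at 1.1]
2. pair(pair(pair(e, b), a), m(pair(pair(e, a), a), pair(pair(pair(e, m(pair(pair(e, a), a), pair(a, pair(b, a)), e)), a), pair(b, a)), e))  →  pair(pair(pair(e, b), a), pair(pair(e, m(pair(pair(e, a), a), pair(a, pair(b, a)), e)), a))   [R1 at 2]
3. pair(pair(pair(e, b), a), pair(pair(e, m(pair(pair(e, a), a), pair(a, pair(b, a)), e)), a))  →  pair(pair(pair(e, b), a), pair(pair(e, a), a))   [R1 at 2.1.2]

Reduce t₂ = pair(pair(pair(e, b), m(b, pair(b, a), pair(m(pair(pair(e, a), a), pair(b, pair(b, a)), m(b, pair(b, e), pair(e, b))), a))), pair(pair(e, m(pair(pair(e, a), a), pair(m(b, pair(b, a), e), pair(b, a)), e)), a)):
1. pair(pair(pair(e, b), m(b, pair(b, a), pair(m(pair(pair(e, a), a), pair(b, pair(b, a)), m(b, pair(b, e), pair(e, b))), a))), pair(pair(e, m(pair(pair(e, a), a), pair(m(b, pair(b, a), e), pair(b, a)), e)), a))  →  pair(pair(pair(e, b), a), pair(pair(e, m(pair(pair(e, a), a), pair(m(b, pair(b, a), e), pair(b, a)), e)), a))   [R2 at 1.2]
2. pair(pair(pair(e, b), a), pair(pair(e, m(pair(pair(e, a), a), pair(m(b, pair(b, a), e), pair(b, a)), e)), a))  →  pair(pair(pair(e, b), a), pair(pair(e, m(b, pair(b, a), e)), a))   [R1 at 2.1.2]
3. pair(pair(pair(e, b), a), pair(pair(e, m(b, pair(b, a), e)), a))  →  pair(pair(pair(e, b), a), pair(pair(e, a), a))   [R2 at 2.1.2]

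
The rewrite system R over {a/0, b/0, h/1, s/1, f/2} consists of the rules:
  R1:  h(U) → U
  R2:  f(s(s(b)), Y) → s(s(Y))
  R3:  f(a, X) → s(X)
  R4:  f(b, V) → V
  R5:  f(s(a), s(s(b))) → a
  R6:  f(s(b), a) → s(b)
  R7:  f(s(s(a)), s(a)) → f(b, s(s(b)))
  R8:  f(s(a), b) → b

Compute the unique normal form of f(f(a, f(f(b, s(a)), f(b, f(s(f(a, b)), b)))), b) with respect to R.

1. f(f(a, f(f(b, s(a)), f(b, f(s(f(a, b)), b)))), b)  →  f(s(f(f(b, s(a)), f(b, f(s(f(a, b)), b)))), b)   [R3 at 1]
2. f(s(f(f(b, s(a)), f(b, f(s(f(a, b)), b)))), b)  →  f(s(f(s(a), f(b, f(s(f(a, b)), b)))), b)   [R4 at 1.1.1]
3. f(s(f(s(a), f(b, f(s(f(a, b)), b)))), b)  →  f(s(f(s(a), f(s(f(a, b)), b))), b)   [R4 at 1.1.2]
4. f(s(f(s(a), f(s(f(a, b)), b))), b)  →  f(s(f(s(a), f(s(s(b)), b))), b)   [R3 at 1.1.2.1.1]
5. f(s(f(s(a), f(s(s(b)), b))), b)  →  f(s(f(s(a), s(s(b)))), b)   [R2 at 1.1.2]
6. f(s(f(s(a), s(s(b)))), b)  →  f(s(a), b)   [R5 at 1.1]
7. f(s(a), b)  →  b   [R8 at ε]

b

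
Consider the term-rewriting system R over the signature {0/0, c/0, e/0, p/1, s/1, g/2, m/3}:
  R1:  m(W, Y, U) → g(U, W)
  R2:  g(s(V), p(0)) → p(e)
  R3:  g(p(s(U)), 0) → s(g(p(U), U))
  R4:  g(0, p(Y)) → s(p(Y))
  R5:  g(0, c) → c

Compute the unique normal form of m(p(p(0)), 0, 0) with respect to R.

s(p(p(0)))

1. m(p(p(0)), 0, 0)  →  g(0, p(p(0)))   [R1 at ε]
2. g(0, p(p(0)))  →  s(p(p(0)))   [R4 at ε]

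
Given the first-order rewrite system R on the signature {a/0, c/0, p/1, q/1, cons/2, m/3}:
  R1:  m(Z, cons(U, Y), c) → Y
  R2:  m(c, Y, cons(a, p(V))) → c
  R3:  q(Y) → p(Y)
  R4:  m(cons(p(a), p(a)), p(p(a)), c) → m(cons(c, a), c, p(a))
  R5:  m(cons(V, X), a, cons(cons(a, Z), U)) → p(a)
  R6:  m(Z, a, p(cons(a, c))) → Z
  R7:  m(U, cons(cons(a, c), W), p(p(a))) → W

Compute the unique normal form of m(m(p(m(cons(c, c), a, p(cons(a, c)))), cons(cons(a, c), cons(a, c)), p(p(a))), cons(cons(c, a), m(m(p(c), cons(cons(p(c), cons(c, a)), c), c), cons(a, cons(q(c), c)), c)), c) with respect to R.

1. m(m(p(m(cons(c, c), a, p(cons(a, c)))), cons(cons(a, c), cons(a, c)), p(p(a))), cons(cons(c, a), m(m(p(c), cons(cons(p(c), cons(c, a)), c), c), cons(a, cons(q(c), c)), c)), c)  →  m(m(p(c), cons(cons(p(c), cons(c, a)), c), c), cons(a, cons(q(c), c)), c)   [R1 at ε]
2. m(m(p(c), cons(cons(p(c), cons(c, a)), c), c), cons(a, cons(q(c), c)), c)  →  cons(q(c), c)   [R1 at ε]
3. cons(q(c), c)  →  cons(p(c), c)   [R3 at 1]

cons(p(c), c)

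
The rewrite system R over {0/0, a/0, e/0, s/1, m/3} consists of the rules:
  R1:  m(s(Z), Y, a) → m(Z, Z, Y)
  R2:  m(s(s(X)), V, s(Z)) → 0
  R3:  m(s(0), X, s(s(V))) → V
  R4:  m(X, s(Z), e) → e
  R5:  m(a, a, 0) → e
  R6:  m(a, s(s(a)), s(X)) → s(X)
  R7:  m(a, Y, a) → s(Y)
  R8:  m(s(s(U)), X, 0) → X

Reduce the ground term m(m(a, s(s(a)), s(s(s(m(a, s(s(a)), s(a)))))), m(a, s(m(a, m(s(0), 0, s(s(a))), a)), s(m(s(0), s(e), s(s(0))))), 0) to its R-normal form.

s(0)

1. m(m(a, s(s(a)), s(s(s(m(a, s(s(a)), s(a)))))), m(a, s(m(a, m(s(0), 0, s(s(a))), a)), s(m(s(0), s(e), s(s(0))))), 0)  →  m(s(s(s(m(a, s(s(a)), s(a))))), m(a, s(m(a, m(s(0), 0, s(s(a))), a)), s(m(s(0), s(e), s(s(0))))), 0)   [R6 at 1]
2. m(s(s(s(m(a, s(s(a)), s(a))))), m(a, s(m(a, m(s(0), 0, s(s(a))), a)), s(m(s(0), s(e), s(s(0))))), 0)  →  m(a, s(m(a, m(s(0), 0, s(s(a))), a)), s(m(s(0), s(e), s(s(0)))))   [R8 at ε]
3. m(a, s(m(a, m(s(0), 0, s(s(a))), a)), s(m(s(0), s(e), s(s(0)))))  →  m(a, s(s(m(s(0), 0, s(s(a))))), s(m(s(0), s(e), s(s(0)))))   [R7 at 2.1]
4. m(a, s(s(m(s(0), 0, s(s(a))))), s(m(s(0), s(e), s(s(0)))))  →  m(a, s(s(a)), s(m(s(0), s(e), s(s(0)))))   [R3 at 2.1.1]
5. m(a, s(s(a)), s(m(s(0), s(e), s(s(0)))))  →  s(m(s(0), s(e), s(s(0))))   [R6 at ε]
6. s(m(s(0), s(e), s(s(0))))  →  s(0)   [R3 at 1]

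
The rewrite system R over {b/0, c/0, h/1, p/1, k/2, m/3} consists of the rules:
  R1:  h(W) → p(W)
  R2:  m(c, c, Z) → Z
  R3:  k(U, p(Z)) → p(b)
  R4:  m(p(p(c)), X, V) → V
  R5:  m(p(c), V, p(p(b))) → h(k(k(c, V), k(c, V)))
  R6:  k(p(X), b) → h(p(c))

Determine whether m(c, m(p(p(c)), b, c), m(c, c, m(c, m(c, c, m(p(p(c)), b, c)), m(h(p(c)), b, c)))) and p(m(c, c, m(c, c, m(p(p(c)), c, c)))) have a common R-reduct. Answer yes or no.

no — NF(t₁) = c, NF(t₂) = p(c)

Reduce t₁ = m(c, m(p(p(c)), b, c), m(c, c, m(c, m(c, c, m(p(p(c)), b, c)), m(h(p(c)), b, c)))):
1. m(c, m(p(p(c)), b, c), m(c, c, m(c, m(c, c, m(p(p(c)), b, c)), m(h(p(c)), b, c))))  →  m(c, c, m(c, c, m(c, m(c, c, m(p(p(c)), b, c)), m(h(p(c)), b, c))))   [R4 at 2]
2. m(c, c, m(c, c, m(c, m(c, c, m(p(p(c)), b, c)), m(h(p(c)), b, c))))  →  m(c, c, m(c, m(c, c, m(p(p(c)), b, c)), m(h(p(c)), b, c)))   [R2 at ε]
3. m(c, c, m(c, m(c, c, m(p(p(c)), b, c)), m(h(p(c)), b, c)))  →  m(c, m(c, c, m(p(p(c)), b, c)), m(h(p(c)), b, c))   [R2 at ε]
4. m(c, m(c, c, m(p(p(c)), b, c)), m(h(p(c)), b, c))  →  m(c, m(p(p(c)), b, c), m(h(p(c)), b, c))   [R2 at 2]
5. m(c, m(p(p(c)), b, c), m(h(p(c)), b, c))  →  m(c, c, m(h(p(c)), b, c))   [R4 at 2]
6. m(c, c, m(h(p(c)), b, c))  →  m(h(p(c)), b, c)   [R2 at ε]
7. m(h(p(c)), b, c)  →  m(p(p(c)), b, c)   [R1 at 1]
8. m(p(p(c)), b, c)  →  c   [R4 at ε]

Reduce t₂ = p(m(c, c, m(c, c, m(p(p(c)), c, c)))):
1. p(m(c, c, m(c, c, m(p(p(c)), c, c))))  →  p(m(c, c, m(p(p(c)), c, c)))   [R2 at 1]
2. p(m(c, c, m(p(p(c)), c, c)))  →  p(m(p(p(c)), c, c))   [R2 at 1]
3. p(m(p(p(c)), c, c))  →  p(c)   [R4 at 1]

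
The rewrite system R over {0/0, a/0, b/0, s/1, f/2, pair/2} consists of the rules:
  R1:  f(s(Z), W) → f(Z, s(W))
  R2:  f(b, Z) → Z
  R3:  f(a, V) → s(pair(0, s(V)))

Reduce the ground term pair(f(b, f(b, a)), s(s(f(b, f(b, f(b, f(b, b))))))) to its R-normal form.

1. pair(f(b, f(b, a)), s(s(f(b, f(b, f(b, f(b, b)))))))  →  pair(f(b, a), s(s(f(b, f(b, f(b, f(b, b)))))))   [R2 at 1]
2. pair(f(b, a), s(s(f(b, f(b, f(b, f(b, b)))))))  →  pair(a, s(s(f(b, f(b, f(b, f(b, b)))))))   [R2 at 1]
3. pair(a, s(s(f(b, f(b, f(b, f(b, b)))))))  →  pair(a, s(s(f(b, f(b, f(b, b))))))   [R2 at 2.1.1]
4. pair(a, s(s(f(b, f(b, f(b, b))))))  →  pair(a, s(s(f(b, f(b, b)))))   [R2 at 2.1.1]
5. pair(a, s(s(f(b, f(b, b)))))  →  pair(a, s(s(f(b, b))))   [R2 at 2.1.1]
6. pair(a, s(s(f(b, b))))  →  pair(a, s(s(b)))   [R2 at 2.1.1]

pair(a, s(s(b)))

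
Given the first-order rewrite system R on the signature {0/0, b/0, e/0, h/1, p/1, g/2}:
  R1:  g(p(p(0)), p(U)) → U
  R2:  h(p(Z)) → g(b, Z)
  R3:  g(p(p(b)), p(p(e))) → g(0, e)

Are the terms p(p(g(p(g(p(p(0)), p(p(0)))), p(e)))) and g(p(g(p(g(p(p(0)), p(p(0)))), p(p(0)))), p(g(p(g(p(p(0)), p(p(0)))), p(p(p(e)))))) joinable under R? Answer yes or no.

Reduce t₁ = p(p(g(p(g(p(p(0)), p(p(0)))), p(e)))):
1. p(p(g(p(g(p(p(0)), p(p(0)))), p(e))))  →  p(p(g(p(p(0)), p(e))))   [R1 at 1.1.1.1]
2. p(p(g(p(p(0)), p(e))))  →  p(p(e))   [R1 at 1.1]

Reduce t₂ = g(p(g(p(g(p(p(0)), p(p(0)))), p(p(0)))), p(g(p(g(p(p(0)), p(p(0)))), p(p(p(e)))))):
1. g(p(g(p(g(p(p(0)), p(p(0)))), p(p(0)))), p(g(p(g(p(p(0)), p(p(0)))), p(p(p(e))))))  →  g(p(g(p(p(0)), p(p(0)))), p(g(p(g(p(p(0)), p(p(0)))), p(p(p(e))))))   [R1 at 1.1.1.1]
2. g(p(g(p(p(0)), p(p(0)))), p(g(p(g(p(p(0)), p(p(0)))), p(p(p(e))))))  →  g(p(p(0)), p(g(p(g(p(p(0)), p(p(0)))), p(p(p(e))))))   [R1 at 1.1]
3. g(p(p(0)), p(g(p(g(p(p(0)), p(p(0)))), p(p(p(e))))))  →  g(p(g(p(p(0)), p(p(0)))), p(p(p(e))))   [R1 at ε]
4. g(p(g(p(p(0)), p(p(0)))), p(p(p(e))))  →  g(p(p(0)), p(p(p(e))))   [R1 at 1.1]
5. g(p(p(0)), p(p(p(e))))  →  p(p(e))   [R1 at ε]

yes — NF(t₁) = p(p(e)), NF(t₂) = p(p(e))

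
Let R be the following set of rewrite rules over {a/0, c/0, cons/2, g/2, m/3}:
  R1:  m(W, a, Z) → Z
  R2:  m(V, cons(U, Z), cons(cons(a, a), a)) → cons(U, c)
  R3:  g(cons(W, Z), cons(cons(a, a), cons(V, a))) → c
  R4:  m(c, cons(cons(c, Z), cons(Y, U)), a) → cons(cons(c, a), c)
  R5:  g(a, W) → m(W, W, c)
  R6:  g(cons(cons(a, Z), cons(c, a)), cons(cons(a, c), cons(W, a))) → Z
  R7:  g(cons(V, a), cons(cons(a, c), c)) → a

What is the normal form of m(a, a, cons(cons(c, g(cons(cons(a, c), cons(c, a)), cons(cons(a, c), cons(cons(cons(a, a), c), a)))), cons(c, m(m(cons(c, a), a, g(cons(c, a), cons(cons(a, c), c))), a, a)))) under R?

cons(cons(c, c), cons(c, a))

1. m(a, a, cons(cons(c, g(cons(cons(a, c), cons(c, a)), cons(cons(a, c), cons(cons(cons(a, a), c), a)))), cons(c, m(m(cons(c, a), a, g(cons(c, a), cons(cons(a, c), c))), a, a))))  →  cons(cons(c, g(cons(cons(a, c), cons(c, a)), cons(cons(a, c), cons(cons(cons(a, a), c), a)))), cons(c, m(m(cons(c, a), a, g(cons(c, a), cons(cons(a, c), c))), a, a)))   [R1 at ε]
2. cons(cons(c, g(cons(cons(a, c), cons(c, a)), cons(cons(a, c), cons(cons(cons(a, a), c), a)))), cons(c, m(m(cons(c, a), a, g(cons(c, a), cons(cons(a, c), c))), a, a)))  →  cons(cons(c, c), cons(c, m(m(cons(c, a), a, g(cons(c, a), cons(cons(a, c), c))), a, a)))   [R6 at 1.2]
3. cons(cons(c, c), cons(c, m(m(cons(c, a), a, g(cons(c, a), cons(cons(a, c), c))), a, a)))  →  cons(cons(c, c), cons(c, a))   [R1 at 2.2]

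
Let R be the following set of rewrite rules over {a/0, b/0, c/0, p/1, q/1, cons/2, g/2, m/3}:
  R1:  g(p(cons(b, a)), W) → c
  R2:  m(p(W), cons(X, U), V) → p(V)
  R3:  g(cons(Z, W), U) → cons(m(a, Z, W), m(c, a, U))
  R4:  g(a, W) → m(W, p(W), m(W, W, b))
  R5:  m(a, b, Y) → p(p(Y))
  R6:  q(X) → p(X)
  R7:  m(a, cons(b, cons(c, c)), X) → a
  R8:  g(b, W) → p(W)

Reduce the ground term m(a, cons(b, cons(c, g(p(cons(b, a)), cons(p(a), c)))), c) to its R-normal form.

1. m(a, cons(b, cons(c, g(p(cons(b, a)), cons(p(a), c)))), c)  →  m(a, cons(b, cons(c, c)), c)   [R1 at 2.2.2]
2. m(a, cons(b, cons(c, c)), c)  →  a   [R7 at ε]

a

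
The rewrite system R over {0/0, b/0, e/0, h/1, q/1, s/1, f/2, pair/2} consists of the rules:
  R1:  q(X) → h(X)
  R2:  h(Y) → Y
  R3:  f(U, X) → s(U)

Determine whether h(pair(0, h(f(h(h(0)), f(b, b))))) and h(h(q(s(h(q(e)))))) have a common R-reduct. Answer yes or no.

no — NF(t₁) = pair(0, s(0)), NF(t₂) = s(e)

Reduce t₁ = h(pair(0, h(f(h(h(0)), f(b, b))))):
1. h(pair(0, h(f(h(h(0)), f(b, b)))))  →  pair(0, h(f(h(h(0)), f(b, b))))   [R2 at ε]
2. pair(0, h(f(h(h(0)), f(b, b))))  →  pair(0, f(h(h(0)), f(b, b)))   [R2 at 2]
3. pair(0, f(h(h(0)), f(b, b)))  →  pair(0, s(h(h(0))))   [R3 at 2]
4. pair(0, s(h(h(0))))  →  pair(0, s(h(0)))   [R2 at 2.1]
5. pair(0, s(h(0)))  →  pair(0, s(0))   [R2 at 2.1]

Reduce t₂ = h(h(q(s(h(q(e)))))):
1. h(h(q(s(h(q(e))))))  →  h(q(s(h(q(e)))))   [R2 at ε]
2. h(q(s(h(q(e)))))  →  q(s(h(q(e))))   [R2 at ε]
3. q(s(h(q(e))))  →  h(s(h(q(e))))   [R1 at ε]
4. h(s(h(q(e))))  →  s(h(q(e)))   [R2 at ε]
5. s(h(q(e)))  →  s(q(e))   [R2 at 1]
6. s(q(e))  →  s(h(e))   [R1 at 1]
7. s(h(e))  →  s(e)   [R2 at 1]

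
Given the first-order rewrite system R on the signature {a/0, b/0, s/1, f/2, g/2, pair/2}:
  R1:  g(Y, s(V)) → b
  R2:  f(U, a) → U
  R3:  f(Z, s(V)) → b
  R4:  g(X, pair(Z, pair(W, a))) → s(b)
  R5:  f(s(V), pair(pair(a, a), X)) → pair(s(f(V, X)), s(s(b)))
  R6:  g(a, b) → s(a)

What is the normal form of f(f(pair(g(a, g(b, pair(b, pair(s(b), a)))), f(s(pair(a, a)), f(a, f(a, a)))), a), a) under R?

1. f(f(pair(g(a, g(b, pair(b, pair(s(b), a)))), f(s(pair(a, a)), f(a, f(a, a)))), a), a)  →  f(pair(g(a, g(b, pair(b, pair(s(b), a)))), f(s(pair(a, a)), f(a, f(a, a)))), a)   [R2 at ε]
2. f(pair(g(a, g(b, pair(b, pair(s(b), a)))), f(s(pair(a, a)), f(a, f(a, a)))), a)  →  pair(g(a, g(b, pair(b, pair(s(b), a)))), f(s(pair(a, a)), f(a, f(a, a))))   [R2 at ε]
3. pair(g(a, g(b, pair(b, pair(s(b), a)))), f(s(pair(a, a)), f(a, f(a, a))))  →  pair(g(a, s(b)), f(s(pair(a, a)), f(a, f(a, a))))   [R4 at 1.2]
4. pair(g(a, s(b)), f(s(pair(a, a)), f(a, f(a, a))))  →  pair(b, f(s(pair(a, a)), f(a, f(a, a))))   [R1 at 1]
5. pair(b, f(s(pair(a, a)), f(a, f(a, a))))  →  pair(b, f(s(pair(a, a)), f(a, a)))   [R2 at 2.2.2]
6. pair(b, f(s(pair(a, a)), f(a, a)))  →  pair(b, f(s(pair(a, a)), a))   [R2 at 2.2]
7. pair(b, f(s(pair(a, a)), a))  →  pair(b, s(pair(a, a)))   [R2 at 2]

pair(b, s(pair(a, a)))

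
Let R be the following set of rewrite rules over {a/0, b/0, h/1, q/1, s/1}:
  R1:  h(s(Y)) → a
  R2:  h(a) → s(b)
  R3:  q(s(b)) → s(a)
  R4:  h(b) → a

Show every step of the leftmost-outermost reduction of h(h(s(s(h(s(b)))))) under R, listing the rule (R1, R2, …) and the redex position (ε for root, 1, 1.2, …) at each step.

1. h(h(s(s(h(s(b))))))  →  h(a)   [R1 at 1]
2. h(a)  →  s(b)   [R2 at ε]

s(b)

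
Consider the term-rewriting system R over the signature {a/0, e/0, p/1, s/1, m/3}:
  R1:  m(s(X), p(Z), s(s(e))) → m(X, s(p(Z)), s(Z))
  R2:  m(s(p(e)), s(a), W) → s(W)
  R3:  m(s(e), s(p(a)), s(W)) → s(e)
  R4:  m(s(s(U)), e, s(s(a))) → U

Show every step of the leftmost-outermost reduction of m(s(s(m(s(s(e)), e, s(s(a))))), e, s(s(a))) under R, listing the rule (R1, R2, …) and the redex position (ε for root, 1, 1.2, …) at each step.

1. m(s(s(m(s(s(e)), e, s(s(a))))), e, s(s(a)))  →  m(s(s(e)), e, s(s(a)))   [R4 at ε]
2. m(s(s(e)), e, s(s(a)))  →  e   [R4 at ε]

e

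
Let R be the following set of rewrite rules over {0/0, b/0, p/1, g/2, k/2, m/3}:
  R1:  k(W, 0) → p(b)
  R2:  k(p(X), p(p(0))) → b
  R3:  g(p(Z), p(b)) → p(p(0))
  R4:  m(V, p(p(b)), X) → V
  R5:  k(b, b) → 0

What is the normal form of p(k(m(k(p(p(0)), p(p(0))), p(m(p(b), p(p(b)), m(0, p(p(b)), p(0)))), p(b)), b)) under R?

p(0)

1. p(k(m(k(p(p(0)), p(p(0))), p(m(p(b), p(p(b)), m(0, p(p(b)), p(0)))), p(b)), b))  →  p(k(m(b, p(m(p(b), p(p(b)), m(0, p(p(b)), p(0)))), p(b)), b))   [R2 at 1.1.1]
2. p(k(m(b, p(m(p(b), p(p(b)), m(0, p(p(b)), p(0)))), p(b)), b))  →  p(k(m(b, p(p(b)), p(b)), b))   [R4 at 1.1.2.1]
3. p(k(m(b, p(p(b)), p(b)), b))  →  p(k(b, b))   [R4 at 1.1]
4. p(k(b, b))  →  p(0)   [R5 at 1]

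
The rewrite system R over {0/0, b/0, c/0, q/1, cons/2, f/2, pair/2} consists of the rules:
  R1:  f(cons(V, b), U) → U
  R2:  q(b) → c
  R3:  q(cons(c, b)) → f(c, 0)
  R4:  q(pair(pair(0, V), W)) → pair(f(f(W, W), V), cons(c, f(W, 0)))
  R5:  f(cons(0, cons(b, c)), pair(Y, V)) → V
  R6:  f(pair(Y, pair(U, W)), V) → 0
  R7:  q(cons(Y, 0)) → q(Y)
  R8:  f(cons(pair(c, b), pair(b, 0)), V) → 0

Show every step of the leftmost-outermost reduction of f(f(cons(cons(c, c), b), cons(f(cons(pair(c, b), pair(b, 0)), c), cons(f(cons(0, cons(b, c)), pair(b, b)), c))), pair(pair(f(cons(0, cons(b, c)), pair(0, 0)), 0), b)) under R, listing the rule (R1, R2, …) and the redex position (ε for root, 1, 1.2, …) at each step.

1. f(f(cons(cons(c, c), b), cons(f(cons(pair(c, b), pair(b, 0)), c), cons(f(cons(0, cons(b, c)), pair(b, b)), c))), pair(pair(f(cons(0, cons(b, c)), pair(0, 0)), 0), b))  →  f(cons(f(cons(pair(c, b), pair(b, 0)), c), cons(f(cons(0, cons(b, c)), pair(b, b)), c)), pair(pair(f(cons(0, cons(b, c)), pair(0, 0)), 0), b))   [R1 at 1]
2. f(cons(f(cons(pair(c, b), pair(b, 0)), c), cons(f(cons(0, cons(b, c)), pair(b, b)), c)), pair(pair(f(cons(0, cons(b, c)), pair(0, 0)), 0), b))  →  f(cons(0, cons(f(cons(0, cons(b, c)), pair(b, b)), c)), pair(pair(f(cons(0, cons(b, c)), pair(0, 0)), 0), b))   [R8 at 1.1]
3. f(cons(0, cons(f(cons(0, cons(b, c)), pair(b, b)), c)), pair(pair(f(cons(0, cons(b, c)), pair(0, 0)), 0), b))  →  f(cons(0, cons(b, c)), pair(pair(f(cons(0, cons(b, c)), pair(0, 0)), 0), b))   [R5 at 1.2.1]
4. f(cons(0, cons(b, c)), pair(pair(f(cons(0, cons(b, c)), pair(0, 0)), 0), b))  →  b   [R5 at ε]

b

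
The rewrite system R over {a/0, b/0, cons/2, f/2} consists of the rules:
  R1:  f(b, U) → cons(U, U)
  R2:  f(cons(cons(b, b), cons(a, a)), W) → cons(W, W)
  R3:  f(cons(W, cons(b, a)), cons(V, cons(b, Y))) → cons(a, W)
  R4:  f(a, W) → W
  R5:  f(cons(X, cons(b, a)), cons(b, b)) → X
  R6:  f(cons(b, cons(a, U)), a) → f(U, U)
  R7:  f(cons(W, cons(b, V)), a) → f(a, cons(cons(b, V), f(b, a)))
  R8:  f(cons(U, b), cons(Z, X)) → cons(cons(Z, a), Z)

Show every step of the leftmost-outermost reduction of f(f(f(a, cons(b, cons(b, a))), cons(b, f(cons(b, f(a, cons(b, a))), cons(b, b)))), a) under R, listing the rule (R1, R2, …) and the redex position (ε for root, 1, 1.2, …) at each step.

1. f(f(f(a, cons(b, cons(b, a))), cons(b, f(cons(b, f(a, cons(b, a))), cons(b, b)))), a)  →  f(f(cons(b, cons(b, a)), cons(b, f(cons(b, f(a, cons(b, a))), cons(b, b)))), a)   [R4 at 1.1]
2. f(f(cons(b, cons(b, a)), cons(b, f(cons(b, f(a, cons(b, a))), cons(b, b)))), a)  →  f(f(cons(b, cons(b, a)), cons(b, f(cons(b, cons(b, a)), cons(b, b)))), a)   [R4 at 1.2.2.1.2]
3. f(f(cons(b, cons(b, a)), cons(b, f(cons(b, cons(b, a)), cons(b, b)))), a)  →  f(f(cons(b, cons(b, a)), cons(b, b)), a)   [R5 at 1.2.2]
4. f(f(cons(b, cons(b, a)), cons(b, b)), a)  →  f(b, a)   [R5 at 1]
5. f(b, a)  →  cons(a, a)   [R1 at ε]

cons(a, a)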